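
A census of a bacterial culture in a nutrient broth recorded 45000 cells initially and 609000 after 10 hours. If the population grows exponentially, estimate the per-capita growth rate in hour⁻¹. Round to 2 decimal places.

From N(t) = N₀·e^(rt): e^(r·10) = 609000/45000 = 13.533.
r·10 = ln(13.533) = 2.6052, so r = 2.6052/10 = 0.26052.

0.26 per hour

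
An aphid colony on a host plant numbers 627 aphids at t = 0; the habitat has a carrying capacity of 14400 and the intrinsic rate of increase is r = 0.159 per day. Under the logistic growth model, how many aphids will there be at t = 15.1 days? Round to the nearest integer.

4815 aphids

A = (K − N₀)/N₀ = (14400 − 627)/627 = 21.967.
N(t) = K/(1 + A·e^(−rt)) = 14400/(1 + 21.967×e^(−0.159×15.1)).
e^(−2.401) = 0.090636; denominator = 1 + 21.967×0.090636 = 2.991.
N = 14400/2.991 = 4814.5.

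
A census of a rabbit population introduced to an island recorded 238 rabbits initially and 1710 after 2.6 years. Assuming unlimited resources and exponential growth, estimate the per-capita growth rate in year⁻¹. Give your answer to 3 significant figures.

0.758 per year

From N(t) = N₀·e^(rt): e^(r·2.6) = 1710/238 = 7.1849.
r·2.6 = ln(7.1849) = 1.972, so r = 1.972/2.6 = 0.75845.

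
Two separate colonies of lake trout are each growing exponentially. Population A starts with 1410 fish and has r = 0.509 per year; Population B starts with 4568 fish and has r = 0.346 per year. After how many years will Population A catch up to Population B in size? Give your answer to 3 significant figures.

Set 1410·e^(0.509t) = 4568·e^(0.346t).
e^((0.509 − 0.346)t) = 4568/1410 → e^(0.163·t) = 3.2397.
0.163·t = ln(3.2397) = 1.1755, so t = 1.1755/0.163 = 7.2116.

7.21 years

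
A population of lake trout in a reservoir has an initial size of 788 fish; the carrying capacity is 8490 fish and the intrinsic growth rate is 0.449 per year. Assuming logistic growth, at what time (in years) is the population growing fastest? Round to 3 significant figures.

Logistic growth is fastest at N = K/2 = 4245.
A = (K − N₀)/N₀ = 9.7741. Set K/(1 + A·e^(−rt)) = K/2 → A·e^(−rt) = 1.
e^(−0.449t) = 1/9.7741 = 0.102311, so t = ln(9.7741)/0.449 = 2.2797/0.449 = 5.0774.

5.08 years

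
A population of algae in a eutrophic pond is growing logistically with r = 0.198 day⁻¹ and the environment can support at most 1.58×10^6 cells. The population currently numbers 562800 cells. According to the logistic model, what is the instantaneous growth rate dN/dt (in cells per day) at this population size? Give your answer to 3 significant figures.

dN/dt = rN(1 − N/K) = 0.198 × 562800 × (1 − 562800/1.58×10^6).
1 − 562800/1.58×10^6 = 0.6438; dN/dt = 0.198 × 562800 × 0.6438 = 71741.

71700 cells per day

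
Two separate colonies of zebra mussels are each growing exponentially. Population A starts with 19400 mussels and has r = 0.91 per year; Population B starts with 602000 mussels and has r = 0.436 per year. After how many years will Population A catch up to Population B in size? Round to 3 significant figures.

Set 19400·e^(0.91t) = 602000·e^(0.436t).
e^((0.91 − 0.436)t) = 602000/19400 → e^(0.474·t) = 31.031.
0.474·t = ln(31.031) = 3.435, so t = 3.435/0.474 = 7.2468.

7.25 years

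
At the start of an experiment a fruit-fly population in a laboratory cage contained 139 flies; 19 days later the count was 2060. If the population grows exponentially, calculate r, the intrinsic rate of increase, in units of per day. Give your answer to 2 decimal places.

0.14 per day

From N(t) = N₀·e^(rt): e^(r·19) = 2060/139 = 14.82.
r·19 = ln(14.82) = 2.696, so r = 2.696/19 = 0.14189.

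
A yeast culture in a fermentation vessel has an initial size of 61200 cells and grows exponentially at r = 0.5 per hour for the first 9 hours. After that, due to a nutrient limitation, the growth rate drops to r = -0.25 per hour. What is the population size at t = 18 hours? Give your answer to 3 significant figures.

Phase 1: N(9) = 61200·e^(0.5×9) = 61200·e^4.5 = 5.509048×10^6.
Phase 2 runs for 18 − 9 = 9 hours at r = -0.25.
N(18) = 5.509048×10^6·e^(-0.25×9) = 5.509048×10^6·e^-2.25 = 580649.

581000 cells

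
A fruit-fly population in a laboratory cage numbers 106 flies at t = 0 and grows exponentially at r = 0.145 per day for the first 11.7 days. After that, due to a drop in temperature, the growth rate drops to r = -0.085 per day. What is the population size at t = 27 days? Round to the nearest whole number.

158 flies

Phase 1: N(11.7) = 106·e^(0.145×11.7) = 106·e^1.696 = 578.211.
Phase 2 runs for 27 − 11.7 = 15.3 days at r = -0.085.
N(27) = 578.211·e^(-0.085×15.3) = 578.211·e^-1.301 = 157.502.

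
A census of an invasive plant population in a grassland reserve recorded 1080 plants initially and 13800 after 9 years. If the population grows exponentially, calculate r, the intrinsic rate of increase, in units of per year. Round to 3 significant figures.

0.283 per year

From N(t) = N₀·e^(rt): e^(r·9) = 13800/1080 = 12.778.
r·9 = ln(12.778) = 2.5477, so r = 2.5477/9 = 0.28308.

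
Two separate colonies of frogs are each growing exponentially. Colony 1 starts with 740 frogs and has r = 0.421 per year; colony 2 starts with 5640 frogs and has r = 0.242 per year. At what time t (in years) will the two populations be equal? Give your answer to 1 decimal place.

11.3 years

Set 740·e^(0.421t) = 5640·e^(0.242t).
e^((0.421 − 0.242)t) = 5640/740 → e^(0.179·t) = 7.6216.
0.179·t = ln(7.6216) = 2.031, so t = 2.031/0.179 = 11.346.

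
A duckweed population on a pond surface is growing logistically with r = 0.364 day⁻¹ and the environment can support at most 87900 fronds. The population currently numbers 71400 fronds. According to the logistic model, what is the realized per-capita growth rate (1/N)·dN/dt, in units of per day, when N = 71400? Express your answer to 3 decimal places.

0.068 per day

(1/N)·dN/dt = r(1 − N/K) = 0.364 × (1 − 71400/87900).
= 0.364 × 0.18771 = 0.068328.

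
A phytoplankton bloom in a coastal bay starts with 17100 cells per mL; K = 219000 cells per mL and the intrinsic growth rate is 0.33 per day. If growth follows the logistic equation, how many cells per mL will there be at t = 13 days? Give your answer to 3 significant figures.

188000 cells per mL

A = (K − N₀)/N₀ = (219000 − 17100)/17100 = 11.807.
N(t) = K/(1 + A·e^(−rt)) = 219000/(1 + 11.807×e^(−0.33×13)).
e^(−4.29) = 0.013705; denominator = 1 + 11.807×0.013705 = 1.1618.
N = 219000/1.1618 = 188498.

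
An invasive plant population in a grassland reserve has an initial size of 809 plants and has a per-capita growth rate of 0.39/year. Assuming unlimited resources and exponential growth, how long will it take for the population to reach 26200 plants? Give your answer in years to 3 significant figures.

Set N₀·e^(rt) = 26200: e^(0.39·t) = 26200/809 = 32.386.
0.39·t = ln(32.386) = 3.4777, so t = 3.4777/0.39 = 8.9172.

8.92 years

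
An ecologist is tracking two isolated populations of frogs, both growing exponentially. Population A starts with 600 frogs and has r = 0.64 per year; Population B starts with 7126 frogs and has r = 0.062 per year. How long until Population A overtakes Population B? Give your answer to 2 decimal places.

4.28 years

Set 600·e^(0.64t) = 7126·e^(0.062t).
e^((0.64 − 0.062)t) = 7126/600 → e^(0.578·t) = 11.877.
0.578·t = ln(11.877) = 2.4746, so t = 2.4746/0.578 = 4.2813.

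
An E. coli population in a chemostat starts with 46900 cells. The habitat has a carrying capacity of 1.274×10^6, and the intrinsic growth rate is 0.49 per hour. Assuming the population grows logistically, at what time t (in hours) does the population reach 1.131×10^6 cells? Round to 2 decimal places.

A = (K − N₀)/N₀ = (1.274×10^6 − 46900)/46900 = 26.164.
Solve 1.274×10^6/(1 + 26.164·e^(−0.49t)) = 1.131×10^6: 1 + 26.164·e^(−0.49t) = 1.1264, so e^(−0.49t) = 0.00483244.
−0.49·t = ln(0.00483244) = -5.3324, so t = 5.3324/0.49 = 10.882.

10.88 hours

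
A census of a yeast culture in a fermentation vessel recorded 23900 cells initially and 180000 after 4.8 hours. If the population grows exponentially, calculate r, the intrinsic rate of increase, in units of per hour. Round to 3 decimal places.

0.421 per hour

From N(t) = N₀·e^(rt): e^(r·4.8) = 180000/23900 = 7.5314.
r·4.8 = ln(7.5314) = 2.0191, so r = 2.0191/4.8 = 0.42064.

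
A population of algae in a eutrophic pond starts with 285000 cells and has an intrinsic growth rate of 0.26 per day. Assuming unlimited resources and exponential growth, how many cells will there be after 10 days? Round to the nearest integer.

3837165 cells

N(t) = N₀·e^(rt) = 285000 × e^(0.26×10) = 285000 × e^2.6.
e^2.6 ≈ 13.464, so N ≈ 285000 × 13.464 = 3.837165×10^6.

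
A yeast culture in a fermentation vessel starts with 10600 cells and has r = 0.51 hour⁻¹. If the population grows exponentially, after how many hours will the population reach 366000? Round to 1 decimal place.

6.9 hours

Set N₀·e^(rt) = 366000: e^(0.51·t) = 366000/10600 = 34.528.
0.51·t = ln(34.528) = 3.5418, so t = 3.5418/0.51 = 6.9447.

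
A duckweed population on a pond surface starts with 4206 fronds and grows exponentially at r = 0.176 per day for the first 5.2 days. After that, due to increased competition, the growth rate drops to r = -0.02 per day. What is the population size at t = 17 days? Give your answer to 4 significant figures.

8295 fronds

Phase 1: N(5.2) = 4206·e^(0.176×5.2) = 4206·e^0.9152 = 10503.5.
Phase 2 runs for 17 − 5.2 = 11.8 days at r = -0.02.
N(17) = 10503.5·e^(-0.02×11.8) = 10503.5·e^-0.236 = 8295.49.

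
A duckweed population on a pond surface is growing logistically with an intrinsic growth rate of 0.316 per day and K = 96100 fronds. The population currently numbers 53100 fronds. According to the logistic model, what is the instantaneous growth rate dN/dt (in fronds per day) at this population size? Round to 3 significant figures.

7510 fronds per day

dN/dt = rN(1 − N/K) = 0.316 × 53100 × (1 − 53100/96100).
1 − 53100/96100 = 0.44745; dN/dt = 0.316 × 53100 × 0.44745 = 7508.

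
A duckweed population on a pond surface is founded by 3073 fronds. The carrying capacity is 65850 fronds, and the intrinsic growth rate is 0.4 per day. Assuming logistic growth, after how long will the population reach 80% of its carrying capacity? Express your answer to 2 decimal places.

A = (K − N₀)/N₀ = (65850 − 3073)/3073 = 20.429.
Solve 65850/(1 + 20.429·e^(−0.4t)) = 52680: 1 + 20.429·e^(−0.4t) = 1.25, so e^(−0.4t) = 0.0122378.
−0.4·t = ln(0.0122378) = -4.4032, so t = 4.4032/0.4 = 11.008.

11.01 days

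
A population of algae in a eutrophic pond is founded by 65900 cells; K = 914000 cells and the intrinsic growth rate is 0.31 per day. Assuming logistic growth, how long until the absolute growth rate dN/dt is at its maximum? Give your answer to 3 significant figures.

Logistic growth is fastest at N = K/2 = 457000.
A = (K − N₀)/N₀ = 12.869. Set K/(1 + A·e^(−rt)) = K/2 → A·e^(−rt) = 1.
e^(−0.31t) = 1/12.869 = 0.0777031, so t = ln(12.869)/0.31 = 2.5549/0.31 = 8.2415.

8.24 days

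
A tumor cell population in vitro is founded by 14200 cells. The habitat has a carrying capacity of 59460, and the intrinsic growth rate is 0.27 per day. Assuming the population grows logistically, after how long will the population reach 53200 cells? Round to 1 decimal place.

A = (K − N₀)/N₀ = (59460 − 14200)/14200 = 3.1873.
Solve 59460/(1 + 3.1873·e^(−0.27t)) = 53200: 1 + 3.1873·e^(−0.27t) = 1.1177, so e^(−0.27t) = 0.0369179.
−0.27·t = ln(0.0369179) = -3.2991, so t = 3.2991/0.27 = 12.219.

12.2 days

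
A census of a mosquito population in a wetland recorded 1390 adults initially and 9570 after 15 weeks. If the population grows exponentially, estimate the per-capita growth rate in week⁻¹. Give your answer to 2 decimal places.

From N(t) = N₀·e^(rt): e^(r·15) = 9570/1390 = 6.8849.
r·15 = ln(6.8849) = 1.9293, so r = 1.9293/15 = 0.12862.

0.13 per week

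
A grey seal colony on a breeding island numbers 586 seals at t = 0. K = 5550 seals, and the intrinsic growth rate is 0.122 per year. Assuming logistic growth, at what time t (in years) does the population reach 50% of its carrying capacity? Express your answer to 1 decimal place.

A = (K − N₀)/N₀ = (5550 − 586)/586 = 8.471.
Solve 5550/(1 + 8.471·e^(−0.122t)) = 2775: 1 + 8.471·e^(−0.122t) = 2, so e^(−0.122t) = 0.11805.
−0.122·t = ln(0.11805) = -2.1366, so t = 2.1366/0.122 = 17.514.

17.5 years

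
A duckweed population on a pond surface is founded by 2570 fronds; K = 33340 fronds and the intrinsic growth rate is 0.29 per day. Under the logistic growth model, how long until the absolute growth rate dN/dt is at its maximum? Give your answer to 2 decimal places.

8.56 days

Logistic growth is fastest at N = K/2 = 16670.
A = (K − N₀)/N₀ = 11.973. Set K/(1 + A·e^(−rt)) = K/2 → A·e^(−rt) = 1.
e^(−0.29t) = 1/11.973 = 0.0835229, so t = ln(11.973)/0.29 = 2.4826/0.29 = 8.5608.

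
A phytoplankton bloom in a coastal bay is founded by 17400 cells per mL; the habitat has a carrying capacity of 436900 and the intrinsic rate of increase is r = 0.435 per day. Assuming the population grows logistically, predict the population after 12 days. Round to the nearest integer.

A = (K − N₀)/N₀ = (436900 − 17400)/17400 = 24.109.
N(t) = K/(1 + A·e^(−rt)) = 436900/(1 + 24.109×e^(−0.435×12)).
e^(−5.22) = 0.0054073; denominator = 1 + 24.109×0.0054073 = 1.1304.
N = 436900/1.1304 = 386512.

386512 cells per mL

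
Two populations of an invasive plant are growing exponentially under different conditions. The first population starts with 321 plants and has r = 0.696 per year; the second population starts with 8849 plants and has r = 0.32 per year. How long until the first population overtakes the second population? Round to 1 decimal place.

8.8 years

Set 321·e^(0.696t) = 8849·e^(0.32t).
e^((0.696 − 0.32)t) = 8849/321 → e^(0.376·t) = 27.567.
0.376·t = ln(27.567) = 3.3166, so t = 3.3166/0.376 = 8.8208.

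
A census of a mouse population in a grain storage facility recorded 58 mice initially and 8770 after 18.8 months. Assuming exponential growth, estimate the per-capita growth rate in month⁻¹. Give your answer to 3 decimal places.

From N(t) = N₀·e^(rt): e^(r·18.8) = 8770/58 = 151.21.
r·18.8 = ln(151.21) = 5.0186, so r = 5.0186/18.8 = 0.26695.

0.267 per month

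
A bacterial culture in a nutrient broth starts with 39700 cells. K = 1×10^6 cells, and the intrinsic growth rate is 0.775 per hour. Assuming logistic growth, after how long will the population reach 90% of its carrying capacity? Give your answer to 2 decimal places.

A = (K − N₀)/N₀ = (1×10^6 − 39700)/39700 = 24.189.
Solve 1×10^6/(1 + 24.189·e^(−0.775t)) = 900000: 1 + 24.189·e^(−0.775t) = 1.1111, so e^(−0.775t) = 0.00459347.
−0.775·t = ln(0.00459347) = -5.3831, so t = 5.3831/0.775 = 6.946.

6.95 hours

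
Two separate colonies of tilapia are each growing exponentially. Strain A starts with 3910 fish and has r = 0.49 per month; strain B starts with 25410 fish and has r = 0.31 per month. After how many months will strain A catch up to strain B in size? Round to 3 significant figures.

10.4 months

Set 3910·e^(0.49t) = 25410·e^(0.31t).
e^((0.49 − 0.31)t) = 25410/3910 → e^(0.18·t) = 6.4987.
0.18·t = ln(6.4987) = 1.8716, so t = 1.8716/0.18 = 10.398.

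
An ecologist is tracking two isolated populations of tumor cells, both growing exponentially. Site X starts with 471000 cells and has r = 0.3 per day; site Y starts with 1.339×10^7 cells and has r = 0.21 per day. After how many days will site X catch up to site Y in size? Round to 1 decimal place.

Set 471000·e^(0.3t) = 1.339×10^7·e^(0.21t).
e^((0.3 − 0.21)t) = 1.339×10^7/471000 → e^(0.09·t) = 28.429.
0.09·t = ln(28.429) = 3.3474, so t = 3.3474/0.09 = 37.193.

37.2 days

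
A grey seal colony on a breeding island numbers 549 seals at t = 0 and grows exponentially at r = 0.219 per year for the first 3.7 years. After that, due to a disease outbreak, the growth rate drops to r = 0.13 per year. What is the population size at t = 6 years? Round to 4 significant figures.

1665 seals

Phase 1: N(3.7) = 549·e^(0.219×3.7) = 549·e^0.8103 = 1234.47.
Phase 2 runs for 6 − 3.7 = 2.3 years at r = 0.13.
N(6) = 1234.47·e^(0.13×2.3) = 1234.47·e^0.299 = 1664.7.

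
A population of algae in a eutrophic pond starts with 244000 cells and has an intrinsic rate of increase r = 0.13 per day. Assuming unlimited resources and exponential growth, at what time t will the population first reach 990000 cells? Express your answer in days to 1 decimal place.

10.8 days

Set N₀·e^(rt) = 990000: e^(0.13·t) = 990000/244000 = 4.0574.
0.13·t = ln(4.0574) = 1.4005, so t = 1.4005/0.13 = 10.773.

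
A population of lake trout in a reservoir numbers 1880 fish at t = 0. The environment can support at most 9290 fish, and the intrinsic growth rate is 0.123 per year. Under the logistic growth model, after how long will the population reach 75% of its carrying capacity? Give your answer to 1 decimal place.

A = (K − N₀)/N₀ = (9290 − 1880)/1880 = 3.9415.
Solve 9290/(1 + 3.9415·e^(−0.123t)) = 6967.5: 1 + 3.9415·e^(−0.123t) = 1.3333, so e^(−0.123t) = 0.0845704.
−0.123·t = ln(0.0845704) = -2.4702, so t = 2.4702/0.123 = 20.083.

20.1 years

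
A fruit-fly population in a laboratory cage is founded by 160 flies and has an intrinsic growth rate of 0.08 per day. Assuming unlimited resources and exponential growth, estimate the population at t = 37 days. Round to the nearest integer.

N(t) = N₀·e^(rt) = 160 × e^(0.08×37) = 160 × e^2.96.
e^2.96 ≈ 19.298, so N ≈ 160 × 19.298 = 3087.68.

3088 flies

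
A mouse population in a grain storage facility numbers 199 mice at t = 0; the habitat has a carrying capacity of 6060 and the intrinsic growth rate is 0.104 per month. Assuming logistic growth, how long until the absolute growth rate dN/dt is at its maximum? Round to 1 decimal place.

Logistic growth is fastest at N = K/2 = 3030.
A = (K − N₀)/N₀ = 29.452. Set K/(1 + A·e^(−rt)) = K/2 → A·e^(−rt) = 1.
e^(−0.104t) = 1/29.452 = 0.0339533, so t = ln(29.452)/0.104 = 3.3828/0.104 = 32.527.

32.5 months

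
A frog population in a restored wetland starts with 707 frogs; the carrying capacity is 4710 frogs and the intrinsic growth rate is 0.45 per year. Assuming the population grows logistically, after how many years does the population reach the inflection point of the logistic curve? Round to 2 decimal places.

3.85 years

Logistic growth is fastest at N = K/2 = 2355.
A = (K − N₀)/N₀ = 5.662. Set K/(1 + A·e^(−rt)) = K/2 → A·e^(−rt) = 1.
e^(−0.45t) = 1/5.662 = 0.176618, so t = ln(5.662)/0.45 = 1.7338/0.45 = 3.8528.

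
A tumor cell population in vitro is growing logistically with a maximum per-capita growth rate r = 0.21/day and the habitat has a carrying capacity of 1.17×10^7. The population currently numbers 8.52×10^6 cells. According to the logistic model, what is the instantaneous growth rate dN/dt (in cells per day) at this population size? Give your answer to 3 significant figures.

dN/dt = rN(1 − N/K) = 0.21 × 8.52×10^6 × (1 − 8.52×10^6/1.17×10^7).
1 − 8.52×10^6/1.17×10^7 = 0.27179; dN/dt = 0.21 × 8.52×10^6 × 0.27179 = 4.86295×10^5.

486000 cells per day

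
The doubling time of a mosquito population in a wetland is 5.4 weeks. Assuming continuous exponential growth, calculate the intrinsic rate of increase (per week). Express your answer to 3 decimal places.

0.128 per week

r = ln(2)/t_d = 0.6931/5.4 = 0.12836.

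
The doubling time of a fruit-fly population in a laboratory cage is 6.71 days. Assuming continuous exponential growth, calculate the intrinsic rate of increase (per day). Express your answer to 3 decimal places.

r = ln(2)/t_d = 0.6931/6.71 = 0.1033.

0.103 per day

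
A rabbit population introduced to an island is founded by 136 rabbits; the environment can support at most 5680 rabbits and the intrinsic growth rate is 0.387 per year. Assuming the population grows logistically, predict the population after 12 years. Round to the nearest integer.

A = (K − N₀)/N₀ = (5680 − 136)/136 = 40.765.
N(t) = K/(1 + A·e^(−rt)) = 5680/(1 + 40.765×e^(−0.387×12)).
e^(−4.644) = 0.0096191; denominator = 1 + 40.765×0.0096191 = 1.3921.
N = 5680/1.3921 = 4080.1.

4080 rabbits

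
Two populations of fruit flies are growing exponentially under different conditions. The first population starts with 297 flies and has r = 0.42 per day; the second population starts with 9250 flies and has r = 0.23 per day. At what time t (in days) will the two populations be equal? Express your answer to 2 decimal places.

Set 297·e^(0.42t) = 9250·e^(0.23t).
e^((0.42 − 0.23)t) = 9250/297 → e^(0.19·t) = 31.145.
0.19·t = ln(31.145) = 3.4386, so t = 3.4386/0.19 = 18.098.

18.10 days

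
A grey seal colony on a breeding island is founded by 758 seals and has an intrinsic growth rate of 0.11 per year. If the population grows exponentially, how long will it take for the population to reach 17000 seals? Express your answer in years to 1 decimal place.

28.3 years

Set N₀·e^(rt) = 17000: e^(0.11·t) = 17000/758 = 22.427.
0.11·t = ln(22.427) = 3.1103, so t = 3.1103/0.11 = 28.275.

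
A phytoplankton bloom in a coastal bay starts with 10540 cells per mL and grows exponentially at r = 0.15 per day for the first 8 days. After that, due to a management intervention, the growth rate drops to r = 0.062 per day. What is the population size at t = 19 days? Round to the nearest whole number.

Phase 1: N(8) = 10540·e^(0.15×8) = 10540·e^1.2 = 34994.
Phase 2 runs for 19 − 8 = 11 days at r = 0.062.
N(19) = 34994·e^(0.062×11) = 34994·e^0.682 = 69212.2.

69212 cells per mL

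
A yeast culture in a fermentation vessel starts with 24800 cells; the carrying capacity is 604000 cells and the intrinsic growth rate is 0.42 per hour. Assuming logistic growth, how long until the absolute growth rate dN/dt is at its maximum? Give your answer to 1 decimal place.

Logistic growth is fastest at N = K/2 = 302000.
A = (K − N₀)/N₀ = 23.355. Set K/(1 + A·e^(−rt)) = K/2 → A·e^(−rt) = 1.
e^(−0.42t) = 1/23.355 = 0.0428177, so t = ln(23.355)/0.42 = 3.1508/0.42 = 7.5019.

7.5 hours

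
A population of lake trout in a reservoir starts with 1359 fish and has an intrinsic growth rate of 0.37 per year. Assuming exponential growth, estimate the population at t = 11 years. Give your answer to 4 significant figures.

79580 fish

N(t) = N₀·e^(rt) = 1359 × e^(0.37×11) = 1359 × e^4.07.
e^4.07 ≈ 58.557, so N ≈ 1359 × 58.557 = 79578.9.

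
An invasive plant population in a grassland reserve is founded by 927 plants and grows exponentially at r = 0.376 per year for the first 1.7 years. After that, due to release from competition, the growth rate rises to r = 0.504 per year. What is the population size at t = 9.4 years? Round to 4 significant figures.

85130 plants

Phase 1: N(1.7) = 927·e^(0.376×1.7) = 927·e^0.6392 = 1756.63.
Phase 2 runs for 9.4 − 1.7 = 7.7 years at r = 0.504.
N(9.4) = 1756.63·e^(0.504×7.7) = 1756.63·e^3.881 = 85131.6.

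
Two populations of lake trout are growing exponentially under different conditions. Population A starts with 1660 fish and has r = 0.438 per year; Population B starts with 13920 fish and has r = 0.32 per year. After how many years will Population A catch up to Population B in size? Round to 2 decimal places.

Set 1660·e^(0.438t) = 13920·e^(0.32t).
e^((0.438 − 0.32)t) = 13920/1660 → e^(0.118·t) = 8.3855.
0.118·t = ln(8.3855) = 2.1265, so t = 2.1265/0.118 = 18.021.

18.02 years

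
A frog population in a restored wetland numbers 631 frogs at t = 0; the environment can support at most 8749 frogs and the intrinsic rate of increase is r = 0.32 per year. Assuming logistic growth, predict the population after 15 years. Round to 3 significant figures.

A = (K − N₀)/N₀ = (8749 − 631)/631 = 12.865.
N(t) = K/(1 + A·e^(−rt)) = 8749/(1 + 12.865×e^(−0.32×15)).
e^(−4.8) = 0.0082297; denominator = 1 + 12.865×0.0082297 = 1.1059.
N = 8749/1.1059 = 7911.36.

7910 frogs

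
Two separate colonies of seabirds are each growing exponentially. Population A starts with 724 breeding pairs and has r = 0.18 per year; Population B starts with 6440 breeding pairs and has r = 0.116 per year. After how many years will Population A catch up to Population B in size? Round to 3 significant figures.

Set 724·e^(0.18t) = 6440·e^(0.116t).
e^((0.18 − 0.116)t) = 6440/724 → e^(0.064·t) = 8.895.
0.064·t = ln(8.895) = 2.1855, so t = 2.1855/0.064 = 34.148.

34.1 years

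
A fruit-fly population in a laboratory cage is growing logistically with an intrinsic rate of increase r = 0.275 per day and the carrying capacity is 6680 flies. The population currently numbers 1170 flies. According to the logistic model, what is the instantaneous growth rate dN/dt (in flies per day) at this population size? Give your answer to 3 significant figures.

dN/dt = rN(1 − N/K) = 0.275 × 1170 × (1 − 1170/6680).
1 − 1170/6680 = 0.82485; dN/dt = 0.275 × 1170 × 0.82485 = 265.4.

265 flies per day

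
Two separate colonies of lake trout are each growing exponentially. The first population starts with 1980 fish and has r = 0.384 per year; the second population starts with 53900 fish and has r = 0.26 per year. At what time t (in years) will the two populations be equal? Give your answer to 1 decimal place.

26.6 years

Set 1980·e^(0.384t) = 53900·e^(0.26t).
e^((0.384 − 0.26)t) = 53900/1980 → e^(0.124·t) = 27.222.
0.124·t = ln(27.222) = 3.304, so t = 3.304/0.124 = 26.645.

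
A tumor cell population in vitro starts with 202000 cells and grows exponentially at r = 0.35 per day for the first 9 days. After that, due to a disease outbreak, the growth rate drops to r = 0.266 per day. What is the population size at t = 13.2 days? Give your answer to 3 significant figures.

Phase 1: N(9) = 202000·e^(0.35×9) = 202000·e^3.15 = 4.713885×10^6.
Phase 2 runs for 13.2 − 9 = 4.2 days at r = 0.266.
N(13.2) = 4.713885×10^6·e^(0.266×4.2) = 4.713885×10^6·e^1.117 = 1.440697×10^7.

14400000 cells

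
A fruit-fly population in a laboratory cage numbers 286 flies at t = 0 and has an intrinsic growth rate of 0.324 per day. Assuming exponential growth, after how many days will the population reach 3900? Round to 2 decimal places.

Set N₀·e^(rt) = 3900: e^(0.324·t) = 3900/286 = 13.636.
0.324·t = ln(13.636) = 2.6127, so t = 2.6127/0.324 = 8.064.

8.06 days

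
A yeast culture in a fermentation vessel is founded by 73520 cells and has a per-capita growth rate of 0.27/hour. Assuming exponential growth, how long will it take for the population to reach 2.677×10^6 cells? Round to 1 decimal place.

13.3 hours

Set N₀·e^(rt) = 2.677×10^6: e^(0.27·t) = 2.677×10^6/73520 = 36.412.
0.27·t = ln(36.412) = 3.5949, so t = 3.5949/0.27 = 13.314.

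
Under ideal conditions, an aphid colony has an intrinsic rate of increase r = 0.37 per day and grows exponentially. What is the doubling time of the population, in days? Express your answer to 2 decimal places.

Doubling time t_d = ln(2)/r = 0.6931/0.37 = 1.8734.

1.87 days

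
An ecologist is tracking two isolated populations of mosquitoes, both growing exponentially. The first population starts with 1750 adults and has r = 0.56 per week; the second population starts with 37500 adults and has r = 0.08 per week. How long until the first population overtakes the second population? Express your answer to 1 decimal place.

6.4 weeks

Set 1750·e^(0.56t) = 37500·e^(0.08t).
e^((0.56 − 0.08)t) = 37500/1750 → e^(0.48·t) = 21.429.
0.48·t = ln(21.429) = 3.0647, so t = 3.0647/0.48 = 6.3848.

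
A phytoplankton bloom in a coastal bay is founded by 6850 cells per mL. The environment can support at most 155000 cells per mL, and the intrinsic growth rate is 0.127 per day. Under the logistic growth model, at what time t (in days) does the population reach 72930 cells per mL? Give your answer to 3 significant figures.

23.3 days

A = (K − N₀)/N₀ = (155000 − 6850)/6850 = 21.628.
Solve 155000/(1 + 21.628·e^(−0.127t)) = 72930: 1 + 21.628·e^(−0.127t) = 2.1253, so e^(−0.127t) = 0.0520316.
−0.127·t = ln(0.0520316) = -2.9559, so t = 2.9559/0.127 = 23.275.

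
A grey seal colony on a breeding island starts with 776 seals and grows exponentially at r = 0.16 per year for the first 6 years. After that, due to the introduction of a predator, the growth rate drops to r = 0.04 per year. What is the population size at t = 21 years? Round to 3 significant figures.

3690 seals

Phase 1: N(6) = 776·e^(0.16×6) = 776·e^0.96 = 2026.68.
Phase 2 runs for 21 − 6 = 15 years at r = 0.04.
N(21) = 2026.68·e^(0.04×15) = 2026.68·e^0.6 = 3692.85.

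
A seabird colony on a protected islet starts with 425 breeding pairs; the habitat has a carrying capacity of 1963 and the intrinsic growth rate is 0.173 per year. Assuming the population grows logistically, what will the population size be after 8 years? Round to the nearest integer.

A = (K − N₀)/N₀ = (1963 − 425)/425 = 3.6188.
N(t) = K/(1 + A·e^(−rt)) = 1963/(1 + 3.6188×e^(−0.173×8)).
e^(−1.384) = 0.25057; denominator = 1 + 3.6188×0.25057 = 1.9068.
N = 1963/1.9068 = 1029.48.

1029 breeding pairs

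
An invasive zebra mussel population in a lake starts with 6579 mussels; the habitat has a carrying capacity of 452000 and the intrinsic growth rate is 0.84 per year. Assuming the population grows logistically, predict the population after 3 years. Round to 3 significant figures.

A = (K − N₀)/N₀ = (452000 − 6579)/6579 = 67.703.
N(t) = K/(1 + A·e^(−rt)) = 452000/(1 + 67.703×e^(−0.84×3)).
e^(−2.52) = 0.08046; denominator = 1 + 67.703×0.08046 = 6.4474.
N = 452000/6.4474 = 70105.9.

70100 mussels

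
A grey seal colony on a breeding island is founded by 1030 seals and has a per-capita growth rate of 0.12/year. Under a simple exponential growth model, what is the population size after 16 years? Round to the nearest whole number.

7026 seals

N(t) = N₀·e^(rt) = 1030 × e^(0.12×16) = 1030 × e^1.92.
e^1.92 ≈ 6.821, so N ≈ 1030 × 6.821 = 7025.59.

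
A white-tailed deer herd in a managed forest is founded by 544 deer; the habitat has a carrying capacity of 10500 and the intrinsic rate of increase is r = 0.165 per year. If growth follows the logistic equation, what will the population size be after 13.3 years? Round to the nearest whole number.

3455 deer

A = (K − N₀)/N₀ = (10500 − 544)/544 = 18.301.
N(t) = K/(1 + A·e^(−rt)) = 10500/(1 + 18.301×e^(−0.165×13.3)).
e^(−2.195) = 0.11141; denominator = 1 + 18.301×0.11141 = 3.039.
N = 10500/3.039 = 3455.03.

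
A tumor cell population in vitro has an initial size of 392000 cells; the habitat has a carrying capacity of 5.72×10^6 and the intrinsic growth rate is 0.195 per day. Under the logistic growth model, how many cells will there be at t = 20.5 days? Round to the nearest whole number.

4577588 cells

A = (K − N₀)/N₀ = (5.72×10^6 − 392000)/392000 = 13.592.
N(t) = K/(1 + A·e^(−rt)) = 5.72×10^6/(1 + 13.592×e^(−0.195×20.5)).
e^(−3.998) = 0.018361; denominator = 1 + 13.592×0.018361 = 1.2496.
N = 5.72×10^6/1.2496 = 4.577588×10^6.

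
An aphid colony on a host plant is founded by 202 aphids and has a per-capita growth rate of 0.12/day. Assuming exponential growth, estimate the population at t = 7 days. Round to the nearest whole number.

468 aphids

N(t) = N₀·e^(rt) = 202 × e^(0.12×7) = 202 × e^0.84.
e^0.84 ≈ 2.3164, so N ≈ 202 × 2.3164 = 467.906.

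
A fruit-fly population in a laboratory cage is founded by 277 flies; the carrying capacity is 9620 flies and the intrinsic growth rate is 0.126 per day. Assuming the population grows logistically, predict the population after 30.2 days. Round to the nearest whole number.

A = (K − N₀)/N₀ = (9620 − 277)/277 = 33.729.
N(t) = K/(1 + A·e^(−rt)) = 9620/(1 + 33.729×e^(−0.126×30.2)).
e^(−3.805) = 0.022255; denominator = 1 + 33.729×0.022255 = 1.7506.
N = 9620/1.7506 = 5495.15.

5495 flies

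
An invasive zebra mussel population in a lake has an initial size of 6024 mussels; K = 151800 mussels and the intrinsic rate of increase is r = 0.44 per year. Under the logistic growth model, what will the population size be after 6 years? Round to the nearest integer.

55668 mussels

A = (K − N₀)/N₀ = (151800 − 6024)/6024 = 24.199.
N(t) = K/(1 + A·e^(−rt)) = 151800/(1 + 24.199×e^(−0.44×6)).
e^(−2.64) = 0.071361; denominator = 1 + 24.199×0.071361 = 2.7269.
N = 151800/2.7269 = 55667.9.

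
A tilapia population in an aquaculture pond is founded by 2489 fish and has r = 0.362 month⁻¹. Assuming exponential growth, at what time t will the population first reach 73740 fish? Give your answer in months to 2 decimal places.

Set N₀·e^(rt) = 73740: e^(0.362·t) = 73740/2489 = 29.626.
0.362·t = ln(29.626) = 3.3887, so t = 3.3887/0.362 = 9.361.

9.36 months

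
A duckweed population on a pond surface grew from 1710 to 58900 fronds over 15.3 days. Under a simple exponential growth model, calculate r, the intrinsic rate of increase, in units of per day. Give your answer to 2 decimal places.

0.23 per day

From N(t) = N₀·e^(rt): e^(r·15.3) = 58900/1710 = 34.444.
r·15.3 = ln(34.444) = 3.5393, so r = 3.5393/15.3 = 0.23133.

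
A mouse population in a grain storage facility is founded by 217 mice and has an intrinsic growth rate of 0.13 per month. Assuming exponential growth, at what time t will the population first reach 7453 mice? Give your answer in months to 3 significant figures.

27.2 months

Set N₀·e^(rt) = 7453: e^(0.13·t) = 7453/217 = 34.346.
0.13·t = ln(34.346) = 3.5365, so t = 3.5365/0.13 = 27.204.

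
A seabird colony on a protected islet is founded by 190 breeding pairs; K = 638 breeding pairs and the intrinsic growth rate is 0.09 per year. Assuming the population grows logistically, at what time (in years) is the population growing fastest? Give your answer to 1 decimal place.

9.5 years

Logistic growth is fastest at N = K/2 = 319.
A = (K − N₀)/N₀ = 2.3579. Set K/(1 + A·e^(−rt)) = K/2 → A·e^(−rt) = 1.
e^(−0.09t) = 1/2.3579 = 0.424107, so t = ln(2.3579)/0.09 = 0.85777/0.09 = 9.5308.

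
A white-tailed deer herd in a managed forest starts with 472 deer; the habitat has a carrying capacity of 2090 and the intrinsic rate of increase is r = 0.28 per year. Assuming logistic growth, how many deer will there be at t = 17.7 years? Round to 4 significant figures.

A = (K − N₀)/N₀ = (2090 − 472)/472 = 3.428.
N(t) = K/(1 + A·e^(−rt)) = 2090/(1 + 3.428×e^(−0.28×17.7)).
e^(−4.956) = 0.007041; denominator = 1 + 3.428×0.007041 = 1.0241.
N = 2090/1.0241 = 2040.74.

2041 deer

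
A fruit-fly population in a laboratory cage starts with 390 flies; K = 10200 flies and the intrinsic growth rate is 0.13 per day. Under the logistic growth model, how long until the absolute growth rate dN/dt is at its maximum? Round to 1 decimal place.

24.8 days

Logistic growth is fastest at N = K/2 = 5100.
A = (K − N₀)/N₀ = 25.154. Set K/(1 + A·e^(−rt)) = K/2 → A·e^(−rt) = 1.
e^(−0.13t) = 1/25.154 = 0.0397554, so t = ln(25.154)/0.13 = 3.225/0.13 = 24.808.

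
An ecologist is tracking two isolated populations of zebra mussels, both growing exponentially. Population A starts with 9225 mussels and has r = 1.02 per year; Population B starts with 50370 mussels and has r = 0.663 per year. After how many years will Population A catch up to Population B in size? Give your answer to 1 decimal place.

4.8 years

Set 9225·e^(1.02t) = 50370·e^(0.663t).
e^((1.02 − 0.663)t) = 50370/9225 → e^(0.357·t) = 5.4602.
0.357·t = ln(5.4602) = 1.6975, so t = 1.6975/0.357 = 4.7548.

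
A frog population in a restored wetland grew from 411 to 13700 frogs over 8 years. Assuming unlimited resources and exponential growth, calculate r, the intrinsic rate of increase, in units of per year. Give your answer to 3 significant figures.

0.438 per year

From N(t) = N₀·e^(rt): e^(r·8) = 13700/411 = 33.333.
r·8 = ln(33.333) = 3.5066, so r = 3.5066/8 = 0.43832.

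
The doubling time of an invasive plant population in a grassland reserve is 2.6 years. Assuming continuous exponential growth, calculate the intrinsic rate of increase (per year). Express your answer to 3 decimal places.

r = ln(2)/t_d = 0.6931/2.6 = 0.2666.

0.267 per year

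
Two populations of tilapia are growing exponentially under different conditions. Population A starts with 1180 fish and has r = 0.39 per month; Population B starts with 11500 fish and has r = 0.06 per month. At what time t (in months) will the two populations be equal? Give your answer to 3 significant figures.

Set 1180·e^(0.39t) = 11500·e^(0.06t).
e^((0.39 − 0.06)t) = 11500/1180 → e^(0.33·t) = 9.7458.
0.33·t = ln(9.7458) = 2.2768, so t = 2.2768/0.33 = 6.8995.

6.90 months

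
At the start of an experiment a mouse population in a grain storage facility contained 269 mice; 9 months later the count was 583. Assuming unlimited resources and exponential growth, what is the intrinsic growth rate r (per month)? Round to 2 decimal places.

From N(t) = N₀·e^(rt): e^(r·9) = 583/269 = 2.1673.
r·9 = ln(2.1673) = 0.77348, so r = 0.77348/9 = 0.085942.

0.09 per month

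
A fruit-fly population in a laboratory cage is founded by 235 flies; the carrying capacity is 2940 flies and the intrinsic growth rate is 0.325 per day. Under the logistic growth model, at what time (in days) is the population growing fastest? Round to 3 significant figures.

7.52 days

Logistic growth is fastest at N = K/2 = 1470.
A = (K − N₀)/N₀ = 11.511. Set K/(1 + A·e^(−rt)) = K/2 → A·e^(−rt) = 1.
e^(−0.325t) = 1/11.511 = 0.0868762, so t = ln(11.511)/0.325 = 2.4433/0.325 = 7.5178.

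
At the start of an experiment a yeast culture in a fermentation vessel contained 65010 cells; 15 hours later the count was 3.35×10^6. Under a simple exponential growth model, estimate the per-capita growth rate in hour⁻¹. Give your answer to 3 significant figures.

0.263 per hour

From N(t) = N₀·e^(rt): e^(r·15) = 3.35×10^6/65010 = 51.531.
r·15 = ln(51.531) = 3.9422, so r = 3.9422/15 = 0.26281.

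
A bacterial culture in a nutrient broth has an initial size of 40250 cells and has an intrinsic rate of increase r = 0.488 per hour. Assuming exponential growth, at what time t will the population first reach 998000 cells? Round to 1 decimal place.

Set N₀·e^(rt) = 998000: e^(0.488·t) = 998000/40250 = 24.795.
0.488·t = ln(24.795) = 3.2106, so t = 3.2106/0.488 = 6.5792.

6.6 hours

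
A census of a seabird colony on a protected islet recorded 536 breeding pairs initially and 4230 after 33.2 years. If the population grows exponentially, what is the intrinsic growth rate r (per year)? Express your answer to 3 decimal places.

From N(t) = N₀·e^(rt): e^(r·33.2) = 4230/536 = 7.8918.
r·33.2 = ln(7.8918) = 2.0658, so r = 2.0658/33.2 = 0.062224.

0.062 per year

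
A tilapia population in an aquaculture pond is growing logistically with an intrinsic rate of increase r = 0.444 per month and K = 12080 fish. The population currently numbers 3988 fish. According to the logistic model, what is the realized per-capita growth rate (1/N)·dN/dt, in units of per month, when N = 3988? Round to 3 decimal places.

0.297 per month

(1/N)·dN/dt = r(1 − N/K) = 0.444 × (1 − 3988/12080).
= 0.444 × 0.66987 = 0.29742.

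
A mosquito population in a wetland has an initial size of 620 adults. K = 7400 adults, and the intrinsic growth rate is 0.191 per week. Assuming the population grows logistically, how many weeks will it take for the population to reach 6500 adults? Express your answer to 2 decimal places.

A = (K − N₀)/N₀ = (7400 − 620)/620 = 10.935.
Solve 7400/(1 + 10.935·e^(−0.191t)) = 6500: 1 + 10.935·e^(−0.191t) = 1.1385, so e^(−0.191t) = 0.0126617.
−0.191·t = ln(0.0126617) = -4.3692, so t = 4.3692/0.191 = 22.875.

22.88 weeks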